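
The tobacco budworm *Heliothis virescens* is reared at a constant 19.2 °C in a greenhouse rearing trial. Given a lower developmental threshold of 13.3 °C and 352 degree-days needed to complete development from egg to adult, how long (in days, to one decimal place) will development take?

59.7 days

Daily accumulation = 19.2 − 13.3 = 5.9 DD/day.
Duration = 352 / 5.9 = 59.661 ≈ 59.7 days.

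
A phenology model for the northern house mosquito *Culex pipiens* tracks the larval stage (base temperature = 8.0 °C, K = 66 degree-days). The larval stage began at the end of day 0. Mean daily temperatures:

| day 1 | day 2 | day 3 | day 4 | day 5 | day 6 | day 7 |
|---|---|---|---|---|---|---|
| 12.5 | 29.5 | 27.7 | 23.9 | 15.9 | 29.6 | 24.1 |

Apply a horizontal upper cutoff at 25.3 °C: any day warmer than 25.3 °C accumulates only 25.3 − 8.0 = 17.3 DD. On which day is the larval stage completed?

day 6

Daily DD above 8.0 °C (capped at 17.3): 4.5, 17.3, 17.3, 15.9, 7.9, 17.3, 16.1.
Cumulative: 4.5, 21.8, 39.1, 55.0, 62.9, 80.2, 96.3.
The total first reaches 66 DD on day 6.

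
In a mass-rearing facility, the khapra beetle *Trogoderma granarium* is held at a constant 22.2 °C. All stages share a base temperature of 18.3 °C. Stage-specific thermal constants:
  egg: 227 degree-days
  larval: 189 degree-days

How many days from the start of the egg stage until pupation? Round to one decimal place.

Daily accumulation at 22.2 °C = 22.2 − 18.3 = 3.9 DD/day.
Total K = 227 + 189 = 416 DD.
Total duration = 416 / 3.9 = 106.667 ≈ 106.7 days.

106.7 days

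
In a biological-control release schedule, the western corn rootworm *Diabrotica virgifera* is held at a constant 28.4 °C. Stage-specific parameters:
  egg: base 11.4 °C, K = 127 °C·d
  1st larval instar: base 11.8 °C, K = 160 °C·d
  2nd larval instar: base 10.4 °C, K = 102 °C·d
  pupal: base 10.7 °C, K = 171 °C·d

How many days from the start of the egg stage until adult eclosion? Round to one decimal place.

32.4 days

egg: 127 / (28.4 − 11.4) = 127 / 17.0 = 7.471 d.
1st larval instar: 160 / (28.4 − 11.8) = 160 / 16.6 = 9.639 d.
2nd larval instar: 102 / (28.4 − 10.4) = 102 / 18.0 = 5.667 d.
pupal: 171 / (28.4 − 10.7) = 171 / 17.7 = 9.661 d.
Sum = 32.437 ≈ 32.4 days.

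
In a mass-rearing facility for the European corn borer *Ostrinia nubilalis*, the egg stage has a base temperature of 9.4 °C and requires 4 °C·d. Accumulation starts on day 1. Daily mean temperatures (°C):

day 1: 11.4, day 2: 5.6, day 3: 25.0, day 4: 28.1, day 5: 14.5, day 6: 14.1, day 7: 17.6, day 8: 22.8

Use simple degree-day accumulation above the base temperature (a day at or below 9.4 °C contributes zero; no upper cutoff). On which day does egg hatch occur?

Daily DD above 9.4 °C: 2.0, 0.0, 15.6, 18.7, 5.1, 4.7, 8.2, 13.4.
Cumulative: 2.0, 2.0, 17.6, 36.3, 41.4, 46.1, 54.3, 67.7.
The total first reaches 4 DD on day 3.

day 3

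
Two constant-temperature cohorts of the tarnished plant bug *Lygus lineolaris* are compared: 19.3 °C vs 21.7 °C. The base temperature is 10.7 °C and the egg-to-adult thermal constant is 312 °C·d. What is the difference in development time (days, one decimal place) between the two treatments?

At 19.3 °C: 312 / (19.3 − 10.7) = 312 / 8.6 = 36.279 d.
At 21.7 °C: 312 / (21.7 − 10.7) = 312 / 11.0 = 28.364 d.
Difference = |36.279 − 28.364| = 7.915 ≈ 7.9 days.

7.9 days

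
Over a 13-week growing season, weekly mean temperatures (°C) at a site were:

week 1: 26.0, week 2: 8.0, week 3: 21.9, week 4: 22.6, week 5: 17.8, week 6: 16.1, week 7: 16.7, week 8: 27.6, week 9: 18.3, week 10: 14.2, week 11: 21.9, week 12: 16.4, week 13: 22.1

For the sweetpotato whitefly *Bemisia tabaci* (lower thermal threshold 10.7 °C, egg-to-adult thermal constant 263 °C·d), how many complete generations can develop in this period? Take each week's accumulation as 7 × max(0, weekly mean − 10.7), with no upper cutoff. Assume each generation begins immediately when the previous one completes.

3 generations

Weekly DD (7 × max(0, T̄ − 10.7)): 107.1, 0.0, 78.4, 83.3, 49.7, 37.8, 42.0, 118.3, 53.2, 24.5, 78.4, 39.9, 79.8.
Season total = 792.4 DD.
Complete generations = ⌊792.4 / 263⌋ = 3.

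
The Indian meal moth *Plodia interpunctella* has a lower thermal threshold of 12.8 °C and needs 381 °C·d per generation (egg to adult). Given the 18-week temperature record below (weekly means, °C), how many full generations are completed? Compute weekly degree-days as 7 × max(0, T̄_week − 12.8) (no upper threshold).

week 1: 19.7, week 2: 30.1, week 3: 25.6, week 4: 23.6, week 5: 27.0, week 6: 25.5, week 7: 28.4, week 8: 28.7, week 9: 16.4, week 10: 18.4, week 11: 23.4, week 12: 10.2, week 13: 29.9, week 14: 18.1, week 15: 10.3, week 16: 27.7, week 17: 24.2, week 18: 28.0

Weekly DD (7 × max(0, T̄ − 12.8)): 48.3, 121.1, 89.6, 75.6, 99.4, 88.9, 109.2, 111.3, 25.2, 39.2, 74.2, 0.0, 119.7, 37.1, 0.0, 104.3, 79.8, 106.4.
Season total = 1329.3 DD.
Complete generations = ⌊1329.3 / 381⌋ = 3.

3 generations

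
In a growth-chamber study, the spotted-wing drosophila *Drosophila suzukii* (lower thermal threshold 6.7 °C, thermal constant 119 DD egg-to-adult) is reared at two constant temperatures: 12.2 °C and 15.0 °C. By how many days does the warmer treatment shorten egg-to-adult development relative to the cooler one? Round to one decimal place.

At 12.2 °C: 119 / (12.2 − 6.7) = 119 / 5.5 = 21.636 d.
At 15.0 °C: 119 / (15.0 − 6.7) = 119 / 8.3 = 14.337 d.
Difference = |21.636 − 14.337| = 7.299 ≈ 7.3 days.

7.3 days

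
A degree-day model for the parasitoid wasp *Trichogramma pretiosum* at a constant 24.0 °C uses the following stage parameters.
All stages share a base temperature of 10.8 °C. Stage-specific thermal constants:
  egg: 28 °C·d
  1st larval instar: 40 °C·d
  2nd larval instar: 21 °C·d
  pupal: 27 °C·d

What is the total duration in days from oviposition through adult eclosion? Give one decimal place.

8.8 days

Daily accumulation at 24.0 °C = 24.0 − 10.8 = 13.2 DD/day.
Total K = 28 + 40 + 21 + 27 = 116 DD.
Total duration = 116 / 13.2 = 8.788 ≈ 8.8 days.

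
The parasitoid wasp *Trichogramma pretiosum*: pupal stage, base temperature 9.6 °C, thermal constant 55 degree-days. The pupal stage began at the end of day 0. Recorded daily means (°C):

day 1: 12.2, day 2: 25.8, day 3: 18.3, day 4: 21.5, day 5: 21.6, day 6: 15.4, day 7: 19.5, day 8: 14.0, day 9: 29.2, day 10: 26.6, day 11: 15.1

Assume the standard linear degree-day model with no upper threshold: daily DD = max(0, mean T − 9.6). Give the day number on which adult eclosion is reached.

Daily DD above 9.6 °C: 2.6, 16.2, 8.7, 11.9, 12.0, 5.8, 9.9, 4.4, 19.6, 17.0, 5.5.
Cumulative: 2.6, 18.8, 27.5, 39.4, 51.4, 57.2, 67.1, 71.5, 91.1, 108.1, 113.6.
The total first reaches 55 DD on day 6.

day 6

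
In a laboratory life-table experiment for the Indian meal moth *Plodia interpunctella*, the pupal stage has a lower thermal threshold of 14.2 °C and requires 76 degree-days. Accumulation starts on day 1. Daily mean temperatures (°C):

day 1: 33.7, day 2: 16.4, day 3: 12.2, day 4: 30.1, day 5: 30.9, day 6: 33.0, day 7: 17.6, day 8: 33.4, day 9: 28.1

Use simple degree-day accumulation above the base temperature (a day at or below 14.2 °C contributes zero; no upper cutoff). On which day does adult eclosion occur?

Daily DD above 14.2 °C: 19.5, 2.2, 0.0, 15.9, 16.7, 18.8, 3.4, 19.2, 13.9.
Cumulative: 19.5, 21.7, 21.7, 37.6, 54.3, 73.1, 76.5, 95.7, 109.6.
The total first reaches 76 DD on day 7.

day 7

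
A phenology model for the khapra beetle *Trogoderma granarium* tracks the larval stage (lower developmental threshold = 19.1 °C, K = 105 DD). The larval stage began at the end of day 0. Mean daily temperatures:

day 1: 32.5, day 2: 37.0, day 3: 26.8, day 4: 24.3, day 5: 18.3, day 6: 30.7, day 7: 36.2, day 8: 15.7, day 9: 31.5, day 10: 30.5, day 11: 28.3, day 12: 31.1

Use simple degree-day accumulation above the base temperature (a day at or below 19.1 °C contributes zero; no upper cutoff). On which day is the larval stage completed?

Daily DD above 19.1 °C: 13.4, 17.9, 7.7, 5.2, 0.0, 11.6, 17.1, 0.0, 12.4, 11.4, 9.2, 12.0.
Cumulative: 13.4, 31.3, 39.0, 44.2, 44.2, 55.8, 72.9, 72.9, 85.3, 96.7, 105.9, 117.9.
The total first reaches 105 DD on day 11.

day 11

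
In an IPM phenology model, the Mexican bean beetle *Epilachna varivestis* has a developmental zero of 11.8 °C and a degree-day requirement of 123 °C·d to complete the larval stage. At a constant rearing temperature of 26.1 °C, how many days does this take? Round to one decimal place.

Daily accumulation = 26.1 − 11.8 = 14.3 DD/day.
Duration = 123 / 14.3 = 8.601 ≈ 8.6 days.

8.6 days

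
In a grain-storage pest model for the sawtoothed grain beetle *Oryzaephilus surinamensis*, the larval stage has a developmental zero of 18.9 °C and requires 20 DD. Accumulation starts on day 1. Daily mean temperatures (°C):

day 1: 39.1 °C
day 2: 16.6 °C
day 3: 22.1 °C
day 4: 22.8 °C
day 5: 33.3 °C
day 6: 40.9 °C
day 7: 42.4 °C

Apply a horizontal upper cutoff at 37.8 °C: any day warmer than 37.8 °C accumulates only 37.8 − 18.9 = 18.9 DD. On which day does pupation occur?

day 3

Daily DD above 18.9 °C (capped at 18.9): 18.9, 0.0, 3.2, 3.9, 14.4, 18.9, 18.9.
Cumulative: 18.9, 18.9, 22.1, 26.0, 40.4, 59.3, 78.2.
The total first reaches 20 DD on day 3.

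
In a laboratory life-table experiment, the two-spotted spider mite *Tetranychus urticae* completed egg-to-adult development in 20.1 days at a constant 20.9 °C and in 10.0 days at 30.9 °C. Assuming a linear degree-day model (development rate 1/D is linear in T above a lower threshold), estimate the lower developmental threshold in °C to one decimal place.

11.0 °C

Linear rate model ⇒ the product D·(T − T_b) is constant across temperatures.
20.1·(20.9 − T_b) = 10.0·(30.9 − T_b)
T_b = (20.1·20.9 − 10.0·30.9) / (20.1 − 10.0) = 111.09 / 10.1 = 10.999 °C ≈ 11.0 °C.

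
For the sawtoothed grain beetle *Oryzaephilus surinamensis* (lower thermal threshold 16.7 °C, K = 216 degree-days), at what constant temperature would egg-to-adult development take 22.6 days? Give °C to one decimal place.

26.3 °C

Required daily accumulation = 216 / 22.6 = 9.558 DD/day.
T = T_base + 9.558 = 16.7 + 9.558 = 26.258 ≈ 26.3 °C.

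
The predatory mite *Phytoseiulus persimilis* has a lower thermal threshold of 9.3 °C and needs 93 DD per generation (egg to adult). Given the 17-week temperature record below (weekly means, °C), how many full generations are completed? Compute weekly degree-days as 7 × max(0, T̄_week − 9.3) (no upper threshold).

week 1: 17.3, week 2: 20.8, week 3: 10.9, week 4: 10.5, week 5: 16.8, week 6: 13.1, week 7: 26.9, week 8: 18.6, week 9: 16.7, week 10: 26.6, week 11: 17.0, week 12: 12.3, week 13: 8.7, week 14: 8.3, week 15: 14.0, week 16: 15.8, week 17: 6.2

Weekly DD (7 × max(0, T̄ − 9.3)): 56.0, 80.5, 11.2, 8.4, 52.5, 26.6, 123.2, 65.1, 51.8, 121.1, 53.9, 21.0, 0.0, 0.0, 32.9, 45.5, 0.0.
Season total = 749.7 DD.
Complete generations = ⌊749.7 / 93⌋ = 8.

8 generations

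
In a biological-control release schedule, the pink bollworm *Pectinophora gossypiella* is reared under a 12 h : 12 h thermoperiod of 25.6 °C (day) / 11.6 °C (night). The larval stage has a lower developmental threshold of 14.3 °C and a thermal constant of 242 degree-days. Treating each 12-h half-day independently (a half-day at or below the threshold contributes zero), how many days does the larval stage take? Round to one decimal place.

42.8 days

Day half: max(0, 25.6 − 14.3) × 0.5 = 11.3 × 0.5 = 5.65 DD.
Night half: max(0, 11.6 − 14.3) × 0.5 = 0.0 × 0.5 = 0.00 DD.
Per 24 h: 5.65 DD/day.
Duration = 242 / 5.65 = 42.832 ≈ 42.8 days.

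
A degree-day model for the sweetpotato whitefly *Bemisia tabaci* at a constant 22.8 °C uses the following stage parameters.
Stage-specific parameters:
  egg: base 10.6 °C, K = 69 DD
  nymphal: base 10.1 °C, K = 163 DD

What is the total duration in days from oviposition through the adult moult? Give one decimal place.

egg: 69 / (22.8 − 10.6) = 69 / 12.2 = 5.656 d.
nymphal: 163 / (22.8 − 10.1) = 163 / 12.7 = 12.835 d.
Sum = 18.490 ≈ 18.5 days.

18.5 days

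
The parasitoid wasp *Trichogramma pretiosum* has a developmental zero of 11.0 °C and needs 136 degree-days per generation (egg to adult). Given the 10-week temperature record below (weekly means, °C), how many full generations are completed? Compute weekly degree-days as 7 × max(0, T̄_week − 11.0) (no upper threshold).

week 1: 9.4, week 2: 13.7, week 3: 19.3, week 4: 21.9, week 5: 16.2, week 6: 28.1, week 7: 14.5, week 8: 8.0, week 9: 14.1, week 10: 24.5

Weekly DD (7 × max(0, T̄ − 11.0)): 0.0, 18.9, 58.1, 76.3, 36.4, 119.7, 24.5, 0.0, 21.7, 94.5.
Season total = 450.1 DD.
Complete generations = ⌊450.1 / 136⌋ = 3.

3 generations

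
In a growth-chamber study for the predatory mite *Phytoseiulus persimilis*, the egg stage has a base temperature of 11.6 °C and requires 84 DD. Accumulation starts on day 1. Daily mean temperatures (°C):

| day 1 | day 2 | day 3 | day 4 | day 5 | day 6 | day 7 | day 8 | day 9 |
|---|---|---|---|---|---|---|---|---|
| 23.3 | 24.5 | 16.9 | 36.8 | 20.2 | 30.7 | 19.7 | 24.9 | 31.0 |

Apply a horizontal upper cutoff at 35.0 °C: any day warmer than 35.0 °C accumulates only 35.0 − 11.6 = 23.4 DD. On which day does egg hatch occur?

day 7

Daily DD above 11.6 °C (capped at 23.4): 11.7, 12.9, 5.3, 23.4, 8.6, 19.1, 8.1, 13.3, 19.4.
Cumulative: 11.7, 24.6, 29.9, 53.3, 61.9, 81.0, 89.1, 102.4, 121.8.
The total first reaches 84 DD on day 7.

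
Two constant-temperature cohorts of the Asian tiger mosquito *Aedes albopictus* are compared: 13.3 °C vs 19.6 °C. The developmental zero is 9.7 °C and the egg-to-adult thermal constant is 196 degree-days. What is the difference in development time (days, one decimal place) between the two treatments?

At 13.3 °C: 196 / (13.3 − 9.7) = 196 / 3.6 = 54.444 d.
At 19.6 °C: 196 / (19.6 − 9.7) = 196 / 9.9 = 19.798 d.
Difference = |54.444 − 19.798| = 34.646 ≈ 34.6 days.

34.6 days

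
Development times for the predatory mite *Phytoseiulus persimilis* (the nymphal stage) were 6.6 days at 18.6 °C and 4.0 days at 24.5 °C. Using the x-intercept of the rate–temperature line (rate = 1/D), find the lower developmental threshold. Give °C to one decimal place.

9.5 °C

Linear rate model ⇒ the product D·(T − T_b) is constant across temperatures.
6.6·(18.6 − T_b) = 4.0·(24.5 − T_b)
T_b = (6.6·18.6 − 4.0·24.5) / (6.6 − 4.0) = 24.76 / 2.6 = 9.523 °C ≈ 9.5 °C.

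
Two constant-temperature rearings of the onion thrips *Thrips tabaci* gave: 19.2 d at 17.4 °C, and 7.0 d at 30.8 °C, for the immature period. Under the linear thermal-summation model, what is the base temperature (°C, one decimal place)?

9.7 °C

Under the model K = D·(T − T_b), so D₁·(T₁ − T_b) = D₂·(T₂ − T_b).
19.2·(17.4 − T_b) = 7.0·(30.8 − T_b)
T_b = (19.2·17.4 − 7.0·30.8) / (19.2 − 7.0) = 118.48 / 12.2 = 9.711 °C ≈ 9.7 °C.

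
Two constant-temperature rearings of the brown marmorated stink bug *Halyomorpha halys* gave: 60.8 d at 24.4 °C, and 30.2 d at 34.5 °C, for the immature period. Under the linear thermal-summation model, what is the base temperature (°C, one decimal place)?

Equal thermal constants: D₁(T₁ − T_b) = D₂(T₂ − T_b).
60.8·(24.4 − T_b) = 30.2·(34.5 − T_b)
T_b = (60.8·24.4 − 30.2·34.5) / (60.8 − 30.2) = 441.62 / 30.6 = 14.432 °C ≈ 14.4 °C.

14.4 °C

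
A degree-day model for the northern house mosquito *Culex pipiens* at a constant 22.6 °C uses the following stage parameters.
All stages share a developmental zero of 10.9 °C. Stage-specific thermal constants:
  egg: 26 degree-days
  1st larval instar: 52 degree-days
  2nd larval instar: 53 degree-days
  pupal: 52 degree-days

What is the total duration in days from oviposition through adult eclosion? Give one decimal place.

15.6 days

Daily accumulation at 22.6 °C = 22.6 − 10.9 = 11.7 DD/day.
Total K = 26 + 52 + 53 + 52 = 183 DD.
Total duration = 183 / 11.7 = 15.641 ≈ 15.6 days.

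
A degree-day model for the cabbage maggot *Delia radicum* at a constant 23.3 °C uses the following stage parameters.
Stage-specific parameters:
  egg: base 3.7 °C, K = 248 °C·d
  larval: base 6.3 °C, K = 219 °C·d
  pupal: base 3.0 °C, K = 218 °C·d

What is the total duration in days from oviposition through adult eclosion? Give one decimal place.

36.3 days

egg: 248 / (23.3 − 3.7) = 248 / 19.6 = 12.653 d.
larval: 219 / (23.3 − 6.3) = 219 / 17.0 = 12.882 d.
pupal: 218 / (23.3 − 3.0) = 218 / 20.3 = 10.739 d.
Sum = 36.274 ≈ 36.3 days.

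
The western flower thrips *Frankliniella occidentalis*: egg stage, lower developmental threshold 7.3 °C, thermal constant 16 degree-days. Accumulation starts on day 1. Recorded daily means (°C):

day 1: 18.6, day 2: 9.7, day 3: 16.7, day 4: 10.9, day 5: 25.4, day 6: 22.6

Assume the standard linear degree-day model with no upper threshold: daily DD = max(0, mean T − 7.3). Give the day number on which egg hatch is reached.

day 3

Daily DD above 7.3 °C: 11.3, 2.4, 9.4, 3.6, 18.1, 15.3.
Cumulative: 11.3, 13.7, 23.1, 26.7, 44.8, 60.1.
The total first reaches 16 DD on day 3.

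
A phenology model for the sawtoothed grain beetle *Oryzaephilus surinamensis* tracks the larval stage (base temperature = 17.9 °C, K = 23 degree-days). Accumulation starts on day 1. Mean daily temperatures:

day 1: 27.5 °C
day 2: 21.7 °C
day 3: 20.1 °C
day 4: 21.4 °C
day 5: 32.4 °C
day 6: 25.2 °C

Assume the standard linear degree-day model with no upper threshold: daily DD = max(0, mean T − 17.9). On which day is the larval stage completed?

Daily DD above 17.9 °C: 9.6, 3.8, 2.2, 3.5, 14.5, 7.3.
Cumulative: 9.6, 13.4, 15.6, 19.1, 33.6, 40.9.
The total first reaches 23 DD on day 5.

day 5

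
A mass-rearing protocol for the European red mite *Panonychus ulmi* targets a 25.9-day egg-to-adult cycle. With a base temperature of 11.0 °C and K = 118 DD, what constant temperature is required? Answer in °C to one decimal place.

15.6 °C

Required daily accumulation = 118 / 25.9 = 4.556 DD/day.
T = T_base + 4.556 = 11.0 + 4.556 = 15.556 ≈ 15.6 °C.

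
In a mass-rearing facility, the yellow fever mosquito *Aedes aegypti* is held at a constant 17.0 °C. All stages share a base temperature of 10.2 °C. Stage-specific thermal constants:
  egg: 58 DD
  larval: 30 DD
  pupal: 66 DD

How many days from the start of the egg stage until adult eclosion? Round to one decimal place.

22.6 days

Daily accumulation at 17.0 °C = 17.0 − 10.2 = 6.8 DD/day.
Total K = 58 + 30 + 66 = 154 DD.
Total duration = 154 / 6.8 = 22.647 ≈ 22.6 days.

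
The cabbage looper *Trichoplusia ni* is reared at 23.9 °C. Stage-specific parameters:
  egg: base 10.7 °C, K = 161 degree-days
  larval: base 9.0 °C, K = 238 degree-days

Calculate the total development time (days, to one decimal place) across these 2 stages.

28.2 days

egg: 161 / (23.9 − 10.7) = 161 / 13.2 = 12.197 d.
larval: 238 / (23.9 − 9.0) = 238 / 14.9 = 15.973 d.
Sum = 28.170 ≈ 28.2 days.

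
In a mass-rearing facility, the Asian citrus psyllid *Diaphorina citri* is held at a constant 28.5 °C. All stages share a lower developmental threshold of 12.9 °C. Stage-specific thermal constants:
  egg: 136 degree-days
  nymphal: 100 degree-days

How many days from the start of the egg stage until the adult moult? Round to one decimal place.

15.1 days

Daily accumulation at 28.5 °C = 28.5 − 12.9 = 15.6 DD/day.
Total K = 136 + 100 = 236 DD.
Total duration = 236 / 15.6 = 15.128 ≈ 15.1 days.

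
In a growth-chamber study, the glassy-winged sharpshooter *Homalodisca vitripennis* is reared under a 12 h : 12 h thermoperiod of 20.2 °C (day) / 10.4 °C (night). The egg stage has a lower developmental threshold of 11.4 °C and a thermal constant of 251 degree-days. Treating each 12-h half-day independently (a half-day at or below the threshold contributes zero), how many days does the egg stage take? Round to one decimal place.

57.0 days

Day half: max(0, 20.2 − 11.4) × 0.5 = 8.8 × 0.5 = 4.40 DD.
Night half: max(0, 10.4 − 11.4) × 0.5 = 0.0 × 0.5 = 0.00 DD.
Per 24 h: 4.40 DD/day.
Duration = 251 / 4.40 = 57.045 ≈ 57.0 days.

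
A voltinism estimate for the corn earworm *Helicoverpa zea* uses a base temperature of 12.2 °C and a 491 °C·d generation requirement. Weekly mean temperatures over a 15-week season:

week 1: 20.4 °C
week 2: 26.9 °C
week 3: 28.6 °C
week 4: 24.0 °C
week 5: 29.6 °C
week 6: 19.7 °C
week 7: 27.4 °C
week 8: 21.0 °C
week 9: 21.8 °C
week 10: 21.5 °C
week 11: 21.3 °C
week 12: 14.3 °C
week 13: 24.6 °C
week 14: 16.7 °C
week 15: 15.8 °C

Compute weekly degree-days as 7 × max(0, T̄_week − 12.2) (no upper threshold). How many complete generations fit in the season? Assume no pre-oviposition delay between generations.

2 generations

Weekly DD (7 × max(0, T̄ − 12.2)): 57.4, 102.9, 114.8, 82.6, 121.8, 52.5, 106.4, 61.6, 67.2, 65.1, 63.7, 14.7, 86.8, 31.5, 25.2.
Season total = 1054.2 DD.
Complete generations = ⌊1054.2 / 491⌋ = 2.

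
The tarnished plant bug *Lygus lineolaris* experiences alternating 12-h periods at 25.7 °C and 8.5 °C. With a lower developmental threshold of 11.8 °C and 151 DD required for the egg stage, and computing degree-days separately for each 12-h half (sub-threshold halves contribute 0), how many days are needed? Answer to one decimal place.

21.7 days

Day half: max(0, 25.7 − 11.8) × 0.5 = 13.9 × 0.5 = 6.95 DD.
Night half: max(0, 8.5 − 11.8) × 0.5 = 0.0 × 0.5 = 0.00 DD.
Per 24 h: 6.95 DD/day.
Duration = 151 / 6.95 = 21.727 ≈ 21.7 days.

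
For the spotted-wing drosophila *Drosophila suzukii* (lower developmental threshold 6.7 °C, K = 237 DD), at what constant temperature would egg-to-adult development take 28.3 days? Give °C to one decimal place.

Required daily accumulation = 237 / 28.3 = 8.375 DD/day.
T = T_base + 8.375 = 6.7 + 8.375 = 15.075 ≈ 15.1 °C.

15.1 °C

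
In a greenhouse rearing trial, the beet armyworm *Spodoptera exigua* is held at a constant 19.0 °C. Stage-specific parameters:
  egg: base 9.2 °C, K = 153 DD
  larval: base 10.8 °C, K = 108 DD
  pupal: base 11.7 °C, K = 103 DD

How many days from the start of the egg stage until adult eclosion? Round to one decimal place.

42.9 days

egg: 153 / (19.0 − 9.2) = 153 / 9.8 = 15.612 d.
larval: 108 / (19.0 − 10.8) = 108 / 8.2 = 13.171 d.
pupal: 103 / (19.0 − 11.7) = 103 / 7.3 = 14.110 d.
Sum = 42.893 ≈ 42.9 days.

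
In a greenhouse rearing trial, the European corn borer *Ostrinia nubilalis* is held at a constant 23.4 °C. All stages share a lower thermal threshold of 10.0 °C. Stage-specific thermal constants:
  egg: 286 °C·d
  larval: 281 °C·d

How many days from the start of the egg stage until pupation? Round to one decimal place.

42.3 days

Daily accumulation at 23.4 °C = 23.4 − 10.0 = 13.4 DD/day.
Total K = 286 + 281 = 567 DD.
Total duration = 567 / 13.4 = 42.313 ≈ 42.3 days.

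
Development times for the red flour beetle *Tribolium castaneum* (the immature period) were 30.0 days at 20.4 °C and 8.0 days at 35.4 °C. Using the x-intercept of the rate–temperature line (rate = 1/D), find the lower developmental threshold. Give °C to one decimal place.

Equal thermal constants: D₁(T₁ − T_b) = D₂(T₂ − T_b).
30.0·(20.4 − T_b) = 8.0·(35.4 − T_b)
T_b = (30.0·20.4 − 8.0·35.4) / (30.0 − 8.0) = 328.80 / 22.0 = 14.945 °C ≈ 14.9 °C.

14.9 °C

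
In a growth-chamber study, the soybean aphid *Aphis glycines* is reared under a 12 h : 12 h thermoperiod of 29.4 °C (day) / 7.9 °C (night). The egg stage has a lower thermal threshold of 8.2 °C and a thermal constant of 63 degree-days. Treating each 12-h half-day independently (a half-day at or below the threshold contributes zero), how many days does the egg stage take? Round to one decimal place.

Day half: max(0, 29.4 − 8.2) × 0.5 = 21.2 × 0.5 = 10.60 DD.
Night half: max(0, 7.9 − 8.2) × 0.5 = 0.0 × 0.5 = 0.00 DD.
Per 24 h: 10.60 DD/day.
Duration = 63 / 10.60 = 5.943 ≈ 5.9 days.

5.9 days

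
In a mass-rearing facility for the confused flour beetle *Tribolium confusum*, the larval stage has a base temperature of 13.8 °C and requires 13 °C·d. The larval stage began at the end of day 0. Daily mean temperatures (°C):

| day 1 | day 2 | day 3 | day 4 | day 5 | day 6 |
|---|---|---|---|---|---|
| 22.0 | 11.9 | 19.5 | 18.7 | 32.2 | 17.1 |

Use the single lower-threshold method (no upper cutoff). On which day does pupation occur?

day 3

Daily DD above 13.8 °C: 8.2, 0.0, 5.7, 4.9, 18.4, 3.3.
Cumulative: 8.2, 8.2, 13.9, 18.8, 37.2, 40.5.
The total first reaches 13 DD on day 3.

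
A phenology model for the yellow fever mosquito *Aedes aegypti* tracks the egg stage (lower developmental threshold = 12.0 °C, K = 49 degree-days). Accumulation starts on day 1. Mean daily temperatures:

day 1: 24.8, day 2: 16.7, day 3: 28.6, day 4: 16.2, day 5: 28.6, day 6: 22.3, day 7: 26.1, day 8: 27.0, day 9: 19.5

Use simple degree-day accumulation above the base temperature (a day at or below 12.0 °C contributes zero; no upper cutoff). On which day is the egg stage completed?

Daily DD above 12.0 °C: 12.8, 4.7, 16.6, 4.2, 16.6, 10.3, 14.1, 15.0, 7.5.
Cumulative: 12.8, 17.5, 34.1, 38.3, 54.9, 65.2, 79.3, 94.3, 101.8.
The total first reaches 49 DD on day 5.

day 5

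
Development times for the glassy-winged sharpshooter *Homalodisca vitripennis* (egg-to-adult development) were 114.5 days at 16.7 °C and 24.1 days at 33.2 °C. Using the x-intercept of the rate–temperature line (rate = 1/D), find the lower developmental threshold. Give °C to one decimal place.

Under the model K = D·(T − T_b), so D₁·(T₁ − T_b) = D₂·(T₂ − T_b).
114.5·(16.7 − T_b) = 24.1·(33.2 − T_b)
T_b = (114.5·16.7 − 24.1·33.2) / (114.5 − 24.1) = 1112.03 / 90.4 = 12.301 °C ≈ 12.3 °C.

12.3 °C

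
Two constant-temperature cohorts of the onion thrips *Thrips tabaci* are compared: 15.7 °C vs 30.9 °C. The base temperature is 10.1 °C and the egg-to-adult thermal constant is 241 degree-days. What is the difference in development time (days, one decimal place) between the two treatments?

At 15.7 °C: 241 / (15.7 − 10.1) = 241 / 5.6 = 43.036 d.
At 30.9 °C: 241 / (30.9 − 10.1) = 241 / 20.8 = 11.587 d.
Difference = |43.036 − 11.587| = 31.449 ≈ 31.4 days.

31.4 days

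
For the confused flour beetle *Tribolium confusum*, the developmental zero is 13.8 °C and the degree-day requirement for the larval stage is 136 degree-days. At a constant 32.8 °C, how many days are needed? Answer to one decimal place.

7.2 days

Daily accumulation = 32.8 − 13.8 = 19.0 DD/day.
Duration = 136 / 19.0 = 7.158 ≈ 7.2 days.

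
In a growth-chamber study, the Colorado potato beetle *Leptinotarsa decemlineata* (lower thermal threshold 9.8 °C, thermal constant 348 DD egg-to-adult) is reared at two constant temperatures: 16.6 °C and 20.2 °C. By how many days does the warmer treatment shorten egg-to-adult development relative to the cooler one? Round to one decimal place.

At 16.6 °C: 348 / (16.6 − 9.8) = 348 / 6.8 = 51.176 d.
At 20.2 °C: 348 / (20.2 − 9.8) = 348 / 10.4 = 33.462 d.
Difference = |51.176 − 33.462| = 17.715 ≈ 17.7 days.

17.7 days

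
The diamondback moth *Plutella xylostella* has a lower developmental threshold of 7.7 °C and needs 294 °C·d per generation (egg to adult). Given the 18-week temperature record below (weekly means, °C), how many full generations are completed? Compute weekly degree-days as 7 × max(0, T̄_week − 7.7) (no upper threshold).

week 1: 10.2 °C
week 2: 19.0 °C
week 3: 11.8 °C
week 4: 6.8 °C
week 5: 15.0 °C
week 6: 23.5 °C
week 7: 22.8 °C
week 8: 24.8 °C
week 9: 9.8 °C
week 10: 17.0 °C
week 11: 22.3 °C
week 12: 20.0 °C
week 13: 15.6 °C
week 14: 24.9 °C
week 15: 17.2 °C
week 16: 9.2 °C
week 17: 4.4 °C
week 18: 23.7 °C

Weekly DD (7 × max(0, T̄ − 7.7)): 17.5, 79.1, 28.7, 0.0, 51.1, 110.6, 105.7, 119.7, 14.7, 65.1, 102.2, 86.1, 55.3, 120.4, 66.5, 10.5, 0.0, 112.0.
Season total = 1145.2 DD.
Complete generations = ⌊1145.2 / 294⌋ = 3.

3 generations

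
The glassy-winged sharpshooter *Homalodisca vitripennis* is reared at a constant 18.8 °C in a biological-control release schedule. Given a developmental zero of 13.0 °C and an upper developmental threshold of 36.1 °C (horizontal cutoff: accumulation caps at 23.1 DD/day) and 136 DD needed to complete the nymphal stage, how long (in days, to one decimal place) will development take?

Daily accumulation = 18.8 − 13.0 = 5.8 DD/day.
Duration = 136 / 5.8 = 23.448 ≈ 23.4 days.

23.4 days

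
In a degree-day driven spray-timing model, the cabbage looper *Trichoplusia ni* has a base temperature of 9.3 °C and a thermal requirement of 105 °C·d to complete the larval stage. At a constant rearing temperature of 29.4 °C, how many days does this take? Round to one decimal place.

Daily accumulation = 29.4 − 9.3 = 20.1 DD/day.
Duration = 105 / 20.1 = 5.224 ≈ 5.2 days.

5.2 days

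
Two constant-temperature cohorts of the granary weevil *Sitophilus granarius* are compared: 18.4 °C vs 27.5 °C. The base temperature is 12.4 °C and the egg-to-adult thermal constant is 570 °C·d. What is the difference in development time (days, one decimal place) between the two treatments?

57.3 days

At 18.4 °C: 570 / (18.4 − 12.4) = 570 / 6.0 = 95.000 d.
At 27.5 °C: 570 / (27.5 − 12.4) = 570 / 15.1 = 37.748 d.
Difference = |95.000 − 37.748| = 57.252 ≈ 57.3 days.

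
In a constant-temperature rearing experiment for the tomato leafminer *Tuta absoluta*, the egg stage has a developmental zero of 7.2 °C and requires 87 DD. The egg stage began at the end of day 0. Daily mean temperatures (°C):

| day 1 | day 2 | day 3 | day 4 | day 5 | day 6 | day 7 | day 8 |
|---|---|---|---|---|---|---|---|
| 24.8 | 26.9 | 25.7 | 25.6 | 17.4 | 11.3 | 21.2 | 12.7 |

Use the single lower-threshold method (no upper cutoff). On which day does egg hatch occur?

day 6

Daily DD above 7.2 °C: 17.6, 19.7, 18.5, 18.4, 10.2, 4.1, 14.0, 5.5.
Cumulative: 17.6, 37.3, 55.8, 74.2, 84.4, 88.5, 102.5, 108.0.
The total first reaches 87 DD on day 6.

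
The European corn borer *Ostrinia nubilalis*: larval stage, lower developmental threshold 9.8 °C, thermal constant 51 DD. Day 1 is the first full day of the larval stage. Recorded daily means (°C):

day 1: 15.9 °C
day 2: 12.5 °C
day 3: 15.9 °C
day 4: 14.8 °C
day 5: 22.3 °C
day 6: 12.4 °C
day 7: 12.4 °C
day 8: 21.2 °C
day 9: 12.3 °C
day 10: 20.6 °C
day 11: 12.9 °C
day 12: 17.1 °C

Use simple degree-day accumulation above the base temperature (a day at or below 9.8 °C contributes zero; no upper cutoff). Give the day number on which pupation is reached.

day 9

Daily DD above 9.8 °C: 6.1, 2.7, 6.1, 5.0, 12.5, 2.6, 2.6, 11.4, 2.5, 10.8, 3.1, 7.3.
Cumulative: 6.1, 8.8, 14.9, 19.9, 32.4, 35.0, 37.6, 49.0, 51.5, 62.3, 65.4, 72.7.
The total first reaches 51 DD on day 9.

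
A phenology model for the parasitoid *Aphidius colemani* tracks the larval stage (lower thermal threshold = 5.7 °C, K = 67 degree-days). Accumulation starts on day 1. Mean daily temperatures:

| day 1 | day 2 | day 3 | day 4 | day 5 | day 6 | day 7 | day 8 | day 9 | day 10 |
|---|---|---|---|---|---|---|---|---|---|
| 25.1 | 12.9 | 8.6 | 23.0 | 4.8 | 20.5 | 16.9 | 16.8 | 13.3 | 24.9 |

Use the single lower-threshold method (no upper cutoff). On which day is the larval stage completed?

Daily DD above 5.7 °C: 19.4, 7.2, 2.9, 17.3, 0.0, 14.8, 11.2, 11.1, 7.6, 19.2.
Cumulative: 19.4, 26.6, 29.5, 46.8, 46.8, 61.6, 72.8, 83.9, 91.5, 110.7.
The total first reaches 67 DD on day 7.

day 7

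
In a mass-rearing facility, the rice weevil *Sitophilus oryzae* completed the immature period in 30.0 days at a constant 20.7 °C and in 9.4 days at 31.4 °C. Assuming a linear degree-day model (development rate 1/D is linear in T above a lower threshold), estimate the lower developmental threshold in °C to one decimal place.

Equal thermal constants: D₁(T₁ − T_b) = D₂(T₂ − T_b).
30.0·(20.7 − T_b) = 9.4·(31.4 − T_b)
T_b = (30.0·20.7 − 9.4·31.4) / (30.0 − 9.4) = 325.84 / 20.6 = 15.817 °C ≈ 15.8 °C.

15.8 °C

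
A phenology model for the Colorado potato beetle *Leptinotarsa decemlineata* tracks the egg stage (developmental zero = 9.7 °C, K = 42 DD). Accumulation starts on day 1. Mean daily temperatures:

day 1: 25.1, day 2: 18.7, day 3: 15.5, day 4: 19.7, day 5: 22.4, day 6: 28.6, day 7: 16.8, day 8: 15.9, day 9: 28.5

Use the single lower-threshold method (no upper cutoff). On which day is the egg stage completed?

day 5

Daily DD above 9.7 °C: 15.4, 9.0, 5.8, 10.0, 12.7, 18.9, 7.1, 6.2, 18.8.
Cumulative: 15.4, 24.4, 30.2, 40.2, 52.9, 71.8, 78.9, 85.1, 103.9.
The total first reaches 42 DD on day 5.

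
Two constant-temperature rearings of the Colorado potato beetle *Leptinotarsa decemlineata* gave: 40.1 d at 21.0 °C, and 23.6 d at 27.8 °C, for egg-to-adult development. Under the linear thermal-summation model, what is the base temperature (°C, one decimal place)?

11.3 °C

Under the model K = D·(T − T_b), so D₁·(T₁ − T_b) = D₂·(T₂ − T_b).
40.1·(21.0 − T_b) = 23.6·(27.8 − T_b)
T_b = (40.1·21.0 − 23.6·27.8) / (40.1 − 23.6) = 186.02 / 16.5 = 11.274 °C ≈ 11.3 °C.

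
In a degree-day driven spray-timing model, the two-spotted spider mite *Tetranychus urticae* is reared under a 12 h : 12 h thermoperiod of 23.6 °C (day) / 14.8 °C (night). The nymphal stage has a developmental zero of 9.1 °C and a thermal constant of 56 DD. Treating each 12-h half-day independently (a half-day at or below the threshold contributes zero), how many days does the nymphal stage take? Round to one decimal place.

Day half: max(0, 23.6 − 9.1) × 0.5 = 14.5 × 0.5 = 7.25 DD.
Night half: max(0, 14.8 − 9.1) × 0.5 = 5.7 × 0.5 = 2.85 DD.
Per 24 h: 10.10 DD/day.
Duration = 56 / 10.10 = 5.545 ≈ 5.5 days.

5.5 days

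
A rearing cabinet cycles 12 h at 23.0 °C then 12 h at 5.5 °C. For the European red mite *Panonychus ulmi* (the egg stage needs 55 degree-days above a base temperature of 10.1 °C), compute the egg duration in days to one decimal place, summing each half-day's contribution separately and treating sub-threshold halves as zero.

8.5 days

Day half: max(0, 23.0 − 10.1) × 0.5 = 12.9 × 0.5 = 6.45 DD.
Night half: max(0, 5.5 − 10.1) × 0.5 = 0.0 × 0.5 = 0.00 DD.
Per 24 h: 6.45 DD/day.
Duration = 55 / 6.45 = 8.527 ≈ 8.5 days.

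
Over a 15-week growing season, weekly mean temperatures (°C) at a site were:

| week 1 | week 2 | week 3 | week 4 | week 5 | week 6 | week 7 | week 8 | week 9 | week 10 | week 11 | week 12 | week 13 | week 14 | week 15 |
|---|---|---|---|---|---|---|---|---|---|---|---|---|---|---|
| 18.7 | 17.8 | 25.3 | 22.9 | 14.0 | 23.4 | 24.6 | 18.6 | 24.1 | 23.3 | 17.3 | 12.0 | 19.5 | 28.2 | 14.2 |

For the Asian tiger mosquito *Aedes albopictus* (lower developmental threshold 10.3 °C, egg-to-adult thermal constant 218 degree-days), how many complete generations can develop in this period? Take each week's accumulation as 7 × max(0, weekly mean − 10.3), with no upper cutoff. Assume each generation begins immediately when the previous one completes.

Weekly DD (7 × max(0, T̄ − 10.3)): 58.8, 52.5, 105.0, 88.2, 25.9, 91.7, 100.1, 58.1, 96.6, 91.0, 49.0, 11.9, 64.4, 125.3, 27.3.
Season total = 1045.8 DD.
Complete generations = ⌊1045.8 / 218⌋ = 4.

4 generations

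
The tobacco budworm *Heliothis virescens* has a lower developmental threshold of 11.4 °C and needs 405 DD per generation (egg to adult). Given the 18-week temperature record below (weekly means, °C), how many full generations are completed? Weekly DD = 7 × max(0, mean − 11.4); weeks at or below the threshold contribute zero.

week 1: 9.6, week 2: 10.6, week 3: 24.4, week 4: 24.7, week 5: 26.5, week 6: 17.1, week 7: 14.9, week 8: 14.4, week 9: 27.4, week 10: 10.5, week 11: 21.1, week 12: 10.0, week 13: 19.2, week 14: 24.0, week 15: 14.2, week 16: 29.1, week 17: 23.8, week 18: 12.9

2 generations

Weekly DD (7 × max(0, T̄ − 11.4)): 0.0, 0.0, 91.0, 93.1, 105.7, 39.9, 24.5, 21.0, 112.0, 0.0, 67.9, 0.0, 54.6, 88.2, 19.6, 123.9, 86.8, 10.5.
Season total = 938.7 DD.
Complete generations = ⌊938.7 / 405⌋ = 2.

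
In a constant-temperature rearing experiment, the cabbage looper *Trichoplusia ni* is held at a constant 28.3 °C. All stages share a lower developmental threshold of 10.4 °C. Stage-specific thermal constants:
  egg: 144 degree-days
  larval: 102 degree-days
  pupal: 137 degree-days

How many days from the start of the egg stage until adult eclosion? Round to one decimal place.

Daily accumulation at 28.3 °C = 28.3 − 10.4 = 17.9 DD/day.
Total K = 144 + 102 + 137 = 383 DD.
Total duration = 383 / 17.9 = 21.397 ≈ 21.4 days.

21.4 days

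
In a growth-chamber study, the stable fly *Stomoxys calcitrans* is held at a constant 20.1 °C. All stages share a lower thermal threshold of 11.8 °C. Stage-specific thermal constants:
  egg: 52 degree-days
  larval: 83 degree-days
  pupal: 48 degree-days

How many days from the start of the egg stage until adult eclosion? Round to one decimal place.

22.0 days

Daily accumulation at 20.1 °C = 20.1 − 11.8 = 8.3 DD/day.
Total K = 52 + 83 + 48 = 183 DD.
Total duration = 183 / 8.3 = 22.048 ≈ 22.0 days.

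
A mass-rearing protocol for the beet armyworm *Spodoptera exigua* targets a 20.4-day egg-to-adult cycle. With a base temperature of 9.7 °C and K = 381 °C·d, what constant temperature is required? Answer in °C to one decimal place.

Required daily accumulation = 381 / 20.4 = 18.676 DD/day.
T = T_base + 18.676 = 9.7 + 18.676 = 28.376 ≈ 28.4 °C.

28.4 °C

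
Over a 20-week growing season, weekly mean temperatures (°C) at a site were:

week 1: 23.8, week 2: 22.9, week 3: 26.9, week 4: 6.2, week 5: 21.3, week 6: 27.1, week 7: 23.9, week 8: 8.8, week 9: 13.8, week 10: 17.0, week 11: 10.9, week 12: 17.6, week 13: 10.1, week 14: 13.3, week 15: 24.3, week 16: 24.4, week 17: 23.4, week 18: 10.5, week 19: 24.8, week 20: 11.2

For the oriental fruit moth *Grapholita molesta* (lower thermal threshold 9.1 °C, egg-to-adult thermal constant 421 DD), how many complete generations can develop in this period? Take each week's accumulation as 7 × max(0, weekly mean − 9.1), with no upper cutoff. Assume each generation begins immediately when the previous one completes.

3 generations

Weekly DD (7 × max(0, T̄ − 9.1)): 102.9, 96.6, 124.6, 0.0, 85.4, 126.0, 103.6, 0.0, 32.9, 55.3, 12.6, 59.5, 7.0, 29.4, 106.4, 107.1, 100.1, 9.8, 109.9, 14.7.
Season total = 1283.8 DD.
Complete generations = ⌊1283.8 / 421⌋ = 3.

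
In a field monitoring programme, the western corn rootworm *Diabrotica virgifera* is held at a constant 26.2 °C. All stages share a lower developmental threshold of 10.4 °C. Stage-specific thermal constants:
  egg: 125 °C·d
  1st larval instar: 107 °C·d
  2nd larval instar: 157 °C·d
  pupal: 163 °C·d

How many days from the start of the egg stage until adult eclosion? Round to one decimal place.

Daily accumulation at 26.2 °C = 26.2 − 10.4 = 15.8 DD/day.
Total K = 125 + 107 + 157 + 163 = 552 DD.
Total duration = 552 / 15.8 = 34.937 ≈ 34.9 days.

34.9 days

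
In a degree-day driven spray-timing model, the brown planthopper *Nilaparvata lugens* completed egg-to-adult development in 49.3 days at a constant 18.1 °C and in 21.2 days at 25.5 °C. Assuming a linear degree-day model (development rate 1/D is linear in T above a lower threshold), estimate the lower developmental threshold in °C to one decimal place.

Linear rate model ⇒ the product D·(T − T_b) is constant across temperatures.
49.3·(18.1 − T_b) = 21.2·(25.5 − T_b)
T_b = (49.3·18.1 − 21.2·25.5) / (49.3 − 21.2) = 351.73 / 28.1 = 12.517 °C ≈ 12.5 °C.

12.5 °C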